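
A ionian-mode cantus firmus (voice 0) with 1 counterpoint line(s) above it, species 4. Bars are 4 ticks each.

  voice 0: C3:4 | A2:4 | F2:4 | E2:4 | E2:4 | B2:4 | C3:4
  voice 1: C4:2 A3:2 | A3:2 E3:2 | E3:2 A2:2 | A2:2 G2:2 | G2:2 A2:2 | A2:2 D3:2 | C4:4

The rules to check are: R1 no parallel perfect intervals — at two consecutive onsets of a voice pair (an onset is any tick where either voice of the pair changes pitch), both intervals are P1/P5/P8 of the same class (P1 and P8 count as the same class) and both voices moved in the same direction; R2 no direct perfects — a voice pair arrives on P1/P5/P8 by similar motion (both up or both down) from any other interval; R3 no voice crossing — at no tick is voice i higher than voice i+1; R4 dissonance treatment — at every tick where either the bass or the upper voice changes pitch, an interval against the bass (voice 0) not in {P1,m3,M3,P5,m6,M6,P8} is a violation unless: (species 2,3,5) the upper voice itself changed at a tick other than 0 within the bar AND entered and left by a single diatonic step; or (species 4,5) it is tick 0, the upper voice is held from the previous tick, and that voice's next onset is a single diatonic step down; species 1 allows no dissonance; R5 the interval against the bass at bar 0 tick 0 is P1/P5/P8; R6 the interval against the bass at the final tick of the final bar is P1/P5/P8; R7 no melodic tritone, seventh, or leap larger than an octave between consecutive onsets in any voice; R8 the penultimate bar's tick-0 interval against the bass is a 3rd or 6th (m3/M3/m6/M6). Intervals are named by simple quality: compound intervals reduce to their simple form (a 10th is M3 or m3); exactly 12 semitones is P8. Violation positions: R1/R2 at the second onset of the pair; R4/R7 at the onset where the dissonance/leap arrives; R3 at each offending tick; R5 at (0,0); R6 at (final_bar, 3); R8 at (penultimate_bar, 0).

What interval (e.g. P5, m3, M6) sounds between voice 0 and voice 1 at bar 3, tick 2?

m3

voice 0=E2 voice 1=G2 -> m3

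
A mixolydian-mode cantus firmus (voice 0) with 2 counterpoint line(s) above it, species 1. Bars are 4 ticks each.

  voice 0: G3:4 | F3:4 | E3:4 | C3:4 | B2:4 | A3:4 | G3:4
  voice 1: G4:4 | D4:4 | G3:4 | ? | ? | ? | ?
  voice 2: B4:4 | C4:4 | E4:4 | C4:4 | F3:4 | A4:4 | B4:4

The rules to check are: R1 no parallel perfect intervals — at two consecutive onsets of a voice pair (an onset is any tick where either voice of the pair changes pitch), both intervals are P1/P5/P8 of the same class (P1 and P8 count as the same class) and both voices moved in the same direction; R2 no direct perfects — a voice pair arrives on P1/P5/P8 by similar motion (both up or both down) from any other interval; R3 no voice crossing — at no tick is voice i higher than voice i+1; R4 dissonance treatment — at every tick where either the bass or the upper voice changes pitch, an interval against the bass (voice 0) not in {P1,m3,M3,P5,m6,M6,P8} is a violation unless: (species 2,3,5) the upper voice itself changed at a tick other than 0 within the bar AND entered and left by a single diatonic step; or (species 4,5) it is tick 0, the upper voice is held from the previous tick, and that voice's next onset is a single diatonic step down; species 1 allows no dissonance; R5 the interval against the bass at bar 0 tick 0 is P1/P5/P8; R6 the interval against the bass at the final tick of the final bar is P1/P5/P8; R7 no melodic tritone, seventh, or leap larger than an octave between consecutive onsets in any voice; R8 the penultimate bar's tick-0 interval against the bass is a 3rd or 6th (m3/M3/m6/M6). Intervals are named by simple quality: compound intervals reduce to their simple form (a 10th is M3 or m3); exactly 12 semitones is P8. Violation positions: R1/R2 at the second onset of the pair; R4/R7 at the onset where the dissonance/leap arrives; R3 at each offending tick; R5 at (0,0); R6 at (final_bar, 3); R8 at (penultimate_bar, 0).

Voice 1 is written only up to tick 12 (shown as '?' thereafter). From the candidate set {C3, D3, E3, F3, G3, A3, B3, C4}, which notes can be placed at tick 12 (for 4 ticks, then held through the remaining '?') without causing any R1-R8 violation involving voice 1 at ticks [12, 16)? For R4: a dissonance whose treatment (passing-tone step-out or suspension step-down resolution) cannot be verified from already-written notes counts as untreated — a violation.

C3: violates R2
D3: violates R4
E3: legal
F3: violates R2,R4
G3: legal
A3: legal
B3: violates R4
C4: legal

{A3, C4, E3, G3}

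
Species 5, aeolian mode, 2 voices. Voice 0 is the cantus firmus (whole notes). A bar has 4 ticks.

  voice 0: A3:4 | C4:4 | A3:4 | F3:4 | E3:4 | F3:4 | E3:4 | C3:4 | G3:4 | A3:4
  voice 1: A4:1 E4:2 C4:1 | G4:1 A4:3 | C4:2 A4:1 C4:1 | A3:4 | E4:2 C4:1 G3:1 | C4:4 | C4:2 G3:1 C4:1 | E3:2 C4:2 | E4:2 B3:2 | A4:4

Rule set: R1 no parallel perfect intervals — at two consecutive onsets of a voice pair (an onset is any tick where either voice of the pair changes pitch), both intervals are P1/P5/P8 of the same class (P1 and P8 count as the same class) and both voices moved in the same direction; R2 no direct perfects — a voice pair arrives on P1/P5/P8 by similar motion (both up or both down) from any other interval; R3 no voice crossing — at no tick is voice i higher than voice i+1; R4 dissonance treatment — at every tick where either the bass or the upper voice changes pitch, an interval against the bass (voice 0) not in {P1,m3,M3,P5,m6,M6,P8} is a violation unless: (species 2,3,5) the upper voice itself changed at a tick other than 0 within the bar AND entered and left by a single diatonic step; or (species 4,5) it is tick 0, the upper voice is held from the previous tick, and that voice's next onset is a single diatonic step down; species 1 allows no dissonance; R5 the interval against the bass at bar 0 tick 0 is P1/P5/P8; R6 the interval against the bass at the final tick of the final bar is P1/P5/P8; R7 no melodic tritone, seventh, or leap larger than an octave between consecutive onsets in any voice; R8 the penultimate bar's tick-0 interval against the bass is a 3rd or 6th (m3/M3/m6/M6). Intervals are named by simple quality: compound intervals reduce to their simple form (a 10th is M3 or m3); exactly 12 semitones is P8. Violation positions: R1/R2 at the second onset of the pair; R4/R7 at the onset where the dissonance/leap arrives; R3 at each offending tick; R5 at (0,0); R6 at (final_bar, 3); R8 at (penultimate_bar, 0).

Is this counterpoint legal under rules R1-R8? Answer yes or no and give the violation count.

bar 0: v0=A3 v1=A4 (P8)
bar 1: v0=C4 v1=G4 (P5)
bar 2: v0=A3 v1=C4 (m3)
bar 3: v0=F3 v1=A3 (M3)
bar 4: v0=E3 v1=E4 (P8)
bar 5: v0=F3 v1=C4 (P5)
bar 6: v0=E3 v1=C4 (m6)
bar 7: v0=C3 v1=E3 (M3)
bar 8: v0=G3 v1=E4 (M6)
bar 9: v0=A3 v1=A4 (P8)
  R2 @ bar1.0: A3/C4 m3 -> C4/G4 P5 similar
  R2 @ bar5.0: E3/G3 m3 -> F3/C4 P5 similar
  R2 @ bar9.0: G3/B3 M3 -> A3/A4 P8 similar
  R7 @ bar9.0: B3->A4 leap 10st

No (4 violations)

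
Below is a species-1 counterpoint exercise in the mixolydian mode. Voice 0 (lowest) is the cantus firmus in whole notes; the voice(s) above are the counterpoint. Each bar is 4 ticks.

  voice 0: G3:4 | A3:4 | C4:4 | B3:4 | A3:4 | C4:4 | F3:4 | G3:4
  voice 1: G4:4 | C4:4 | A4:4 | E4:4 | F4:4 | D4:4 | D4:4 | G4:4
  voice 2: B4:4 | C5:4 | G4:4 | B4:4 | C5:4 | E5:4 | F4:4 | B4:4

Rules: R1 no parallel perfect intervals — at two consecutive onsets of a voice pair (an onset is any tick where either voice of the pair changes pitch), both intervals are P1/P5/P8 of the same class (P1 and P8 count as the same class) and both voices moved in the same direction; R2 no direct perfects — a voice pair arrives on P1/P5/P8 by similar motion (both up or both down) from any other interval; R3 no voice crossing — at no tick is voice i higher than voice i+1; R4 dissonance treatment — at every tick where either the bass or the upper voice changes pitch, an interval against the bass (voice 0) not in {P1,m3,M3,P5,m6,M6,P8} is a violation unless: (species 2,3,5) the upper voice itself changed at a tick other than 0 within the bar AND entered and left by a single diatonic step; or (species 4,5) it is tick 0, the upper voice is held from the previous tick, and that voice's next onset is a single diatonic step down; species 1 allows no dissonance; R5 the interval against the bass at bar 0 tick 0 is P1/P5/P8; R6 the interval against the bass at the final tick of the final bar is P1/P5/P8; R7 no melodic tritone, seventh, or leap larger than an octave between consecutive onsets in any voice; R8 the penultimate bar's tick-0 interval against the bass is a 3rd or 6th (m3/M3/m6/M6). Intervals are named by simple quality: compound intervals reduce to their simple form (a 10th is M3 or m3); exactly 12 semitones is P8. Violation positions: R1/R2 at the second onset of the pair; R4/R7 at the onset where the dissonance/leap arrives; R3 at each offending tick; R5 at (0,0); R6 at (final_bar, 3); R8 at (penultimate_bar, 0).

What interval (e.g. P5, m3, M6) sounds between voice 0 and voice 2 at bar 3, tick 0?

P8

voice 0=B3 voice 2=B4 -> P8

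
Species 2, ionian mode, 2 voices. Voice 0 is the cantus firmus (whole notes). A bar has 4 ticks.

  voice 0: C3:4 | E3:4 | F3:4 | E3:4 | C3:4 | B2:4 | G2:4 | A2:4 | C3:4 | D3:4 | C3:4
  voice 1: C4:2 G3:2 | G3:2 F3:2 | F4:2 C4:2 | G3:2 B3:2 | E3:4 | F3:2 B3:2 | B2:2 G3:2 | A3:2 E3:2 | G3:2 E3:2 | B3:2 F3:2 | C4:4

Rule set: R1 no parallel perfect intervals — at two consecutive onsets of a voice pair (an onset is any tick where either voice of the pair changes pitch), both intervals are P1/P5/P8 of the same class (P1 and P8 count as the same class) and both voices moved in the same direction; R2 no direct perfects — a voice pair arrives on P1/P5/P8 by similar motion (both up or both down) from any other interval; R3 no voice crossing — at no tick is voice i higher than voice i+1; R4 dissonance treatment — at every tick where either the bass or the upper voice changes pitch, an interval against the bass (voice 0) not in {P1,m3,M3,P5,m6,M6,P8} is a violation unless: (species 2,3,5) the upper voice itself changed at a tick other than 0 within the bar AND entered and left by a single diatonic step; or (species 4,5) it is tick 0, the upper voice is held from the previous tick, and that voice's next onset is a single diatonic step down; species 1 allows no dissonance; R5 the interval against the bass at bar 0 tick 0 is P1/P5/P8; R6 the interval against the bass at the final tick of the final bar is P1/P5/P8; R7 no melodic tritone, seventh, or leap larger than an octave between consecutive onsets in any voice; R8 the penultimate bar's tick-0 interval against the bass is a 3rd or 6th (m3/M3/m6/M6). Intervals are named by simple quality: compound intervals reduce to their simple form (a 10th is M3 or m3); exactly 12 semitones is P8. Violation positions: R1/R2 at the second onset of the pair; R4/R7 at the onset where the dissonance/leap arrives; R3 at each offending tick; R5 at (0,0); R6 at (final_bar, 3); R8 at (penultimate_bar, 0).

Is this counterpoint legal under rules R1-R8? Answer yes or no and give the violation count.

bar 0: v0=C3 v1=C4 (P8)
bar 1: v0=E3 v1=G3 (m3)
bar 2: v0=F3 v1=F4 (P8)
bar 3: v0=E3 v1=G3 (m3)
bar 4: v0=C3 v1=E3 (M3)
bar 5: v0=B2 v1=F3 (TT)
bar 6: v0=G2 v1=B2 (M3)
bar 7: v0=A2 v1=A3 (P8)
bar 8: v0=C3 v1=G3 (P5)
bar 9: v0=D3 v1=B3 (M6)
bar 10: v0=C3 v1=C4 (P8)
  R4 @ bar1.2: E3/F3 m2 untreated
  R2 @ bar2.0: E3/F3 m2 -> F3/F4 P8 similar
  R4 @ bar5.0: B2/F3 TT untreated
  R7 @ bar5.2: F3->B3 leap 6st
  R1 @ bar7.0: G2/G3 P8 -> A2/A3 P8 similar
  R1 @ bar8.0: A2/E3 P5 -> C3/G3 P5 similar
  R7 @ bar9.2: B3->F3 leap 6st

No (7 violations)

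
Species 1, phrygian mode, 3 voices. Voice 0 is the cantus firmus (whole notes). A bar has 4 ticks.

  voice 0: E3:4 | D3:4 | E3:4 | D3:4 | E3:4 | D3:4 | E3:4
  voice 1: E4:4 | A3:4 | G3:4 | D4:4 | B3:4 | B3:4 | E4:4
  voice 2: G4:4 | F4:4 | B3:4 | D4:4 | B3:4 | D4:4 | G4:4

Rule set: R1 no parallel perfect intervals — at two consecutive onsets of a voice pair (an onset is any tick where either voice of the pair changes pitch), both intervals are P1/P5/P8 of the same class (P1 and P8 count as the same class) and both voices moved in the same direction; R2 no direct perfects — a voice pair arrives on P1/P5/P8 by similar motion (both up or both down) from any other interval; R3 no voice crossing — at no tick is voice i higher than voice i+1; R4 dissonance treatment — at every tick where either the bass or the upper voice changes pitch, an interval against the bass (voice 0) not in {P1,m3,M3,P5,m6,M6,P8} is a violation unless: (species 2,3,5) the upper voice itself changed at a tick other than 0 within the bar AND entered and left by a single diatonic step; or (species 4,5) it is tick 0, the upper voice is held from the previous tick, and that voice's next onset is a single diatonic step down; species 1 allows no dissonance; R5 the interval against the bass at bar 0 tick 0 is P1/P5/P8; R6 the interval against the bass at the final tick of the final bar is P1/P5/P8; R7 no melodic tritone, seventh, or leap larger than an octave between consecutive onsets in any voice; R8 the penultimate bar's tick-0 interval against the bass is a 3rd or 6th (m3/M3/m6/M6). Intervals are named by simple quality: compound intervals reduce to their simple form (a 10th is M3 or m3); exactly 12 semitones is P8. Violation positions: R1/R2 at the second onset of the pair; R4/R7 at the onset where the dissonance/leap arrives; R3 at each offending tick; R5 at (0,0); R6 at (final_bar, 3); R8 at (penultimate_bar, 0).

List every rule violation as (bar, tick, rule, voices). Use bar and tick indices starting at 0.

(0, 0, R5, (0, 2))
(1, 0, R2, (0, 1))
(2, 0, R7, (2,))
(3, 0, R2, (1, 2))
(4, 0, R1, (1, 2))
(5, 0, R8, (0, 2))
(6, 0, R2, (0, 1))
(6, 3, R6, (0, 2))

bar 0: v0=E3 v1=E4 v2=G4 downbeat m3
bar 1: v0=D3 v1=A3 v2=F4 downbeat m3
bar 2: v0=E3 v1=G3 v2=B3 downbeat P5
bar 3: v0=D3 v1=D4 v2=D4 downbeat P8
bar 4: v0=E3 v1=B3 v2=B3 downbeat P5
bar 5: v0=D3 v1=B3 v2=D4 downbeat P8
bar 6: v0=E3 v1=E4 v2=G4 downbeat m3
  -> R5 @ bar 0 tick 0 v(0, 2): opens on m3
  -> R2 @ bar 1 tick 0 v(0, 1): E3/E4 P8 -> D3/A3 P5 similar
  -> R7 @ bar 2 tick 0 v(2,): F4->B3 leap 6st
  -> R2 @ bar 3 tick 0 v(1, 2): G3/B3 M3 -> D4/D4 P1 similar
  -> R1 @ bar 4 tick 0 v(1, 2): D4/D4 P1 -> B3/B3 P1 similar
  -> R8 @ bar 5 tick 0 v(0, 2): penult P8 not 3rd/6th
  -> R2 @ bar 6 tick 0 v(0, 1): D3/B3 M6 -> E3/E4 P8 similar
  -> R6 @ bar 6 tick 3 v(0, 2): closes on m3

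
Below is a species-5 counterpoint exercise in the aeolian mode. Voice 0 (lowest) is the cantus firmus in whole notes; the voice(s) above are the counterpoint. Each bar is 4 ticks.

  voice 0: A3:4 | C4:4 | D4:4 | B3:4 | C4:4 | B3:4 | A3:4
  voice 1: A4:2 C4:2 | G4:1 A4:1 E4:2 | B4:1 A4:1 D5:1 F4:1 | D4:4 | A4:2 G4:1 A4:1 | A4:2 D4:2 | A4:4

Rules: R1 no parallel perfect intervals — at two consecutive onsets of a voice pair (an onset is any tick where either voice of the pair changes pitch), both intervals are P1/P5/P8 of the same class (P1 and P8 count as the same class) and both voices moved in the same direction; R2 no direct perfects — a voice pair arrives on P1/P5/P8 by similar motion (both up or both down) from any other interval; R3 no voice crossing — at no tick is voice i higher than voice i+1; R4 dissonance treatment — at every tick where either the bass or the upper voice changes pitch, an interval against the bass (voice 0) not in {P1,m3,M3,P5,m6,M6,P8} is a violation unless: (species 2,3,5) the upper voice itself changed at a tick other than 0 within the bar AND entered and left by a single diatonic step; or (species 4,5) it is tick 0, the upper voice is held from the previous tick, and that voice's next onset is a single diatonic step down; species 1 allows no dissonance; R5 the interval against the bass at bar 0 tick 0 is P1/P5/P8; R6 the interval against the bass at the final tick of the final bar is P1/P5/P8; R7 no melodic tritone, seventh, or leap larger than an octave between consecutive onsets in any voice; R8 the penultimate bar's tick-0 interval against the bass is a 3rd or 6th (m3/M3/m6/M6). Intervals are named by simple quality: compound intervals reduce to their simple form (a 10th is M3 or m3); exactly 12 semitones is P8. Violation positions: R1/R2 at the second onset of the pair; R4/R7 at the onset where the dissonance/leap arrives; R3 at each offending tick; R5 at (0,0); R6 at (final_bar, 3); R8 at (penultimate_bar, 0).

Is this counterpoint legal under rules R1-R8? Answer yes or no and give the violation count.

bar 0: v0=A3 v1=A4 (P8)
bar 1: v0=C4 v1=G4 (P5)
bar 2: v0=D4 v1=B4 (M6)
bar 3: v0=B3 v1=D4 (m3)
bar 4: v0=C4 v1=A4 (M6)
bar 5: v0=B3 v1=A4 (m7)
bar 6: v0=A3 v1=A4 (P8)
  R2 @ bar1.0: A3/C4 m3 -> C4/G4 P5 similar
  R4 @ bar5.0: B3/A4 m7 untreated
  R8 @ bar5.0: penult m7 not 3rd/6th

No (3 violations)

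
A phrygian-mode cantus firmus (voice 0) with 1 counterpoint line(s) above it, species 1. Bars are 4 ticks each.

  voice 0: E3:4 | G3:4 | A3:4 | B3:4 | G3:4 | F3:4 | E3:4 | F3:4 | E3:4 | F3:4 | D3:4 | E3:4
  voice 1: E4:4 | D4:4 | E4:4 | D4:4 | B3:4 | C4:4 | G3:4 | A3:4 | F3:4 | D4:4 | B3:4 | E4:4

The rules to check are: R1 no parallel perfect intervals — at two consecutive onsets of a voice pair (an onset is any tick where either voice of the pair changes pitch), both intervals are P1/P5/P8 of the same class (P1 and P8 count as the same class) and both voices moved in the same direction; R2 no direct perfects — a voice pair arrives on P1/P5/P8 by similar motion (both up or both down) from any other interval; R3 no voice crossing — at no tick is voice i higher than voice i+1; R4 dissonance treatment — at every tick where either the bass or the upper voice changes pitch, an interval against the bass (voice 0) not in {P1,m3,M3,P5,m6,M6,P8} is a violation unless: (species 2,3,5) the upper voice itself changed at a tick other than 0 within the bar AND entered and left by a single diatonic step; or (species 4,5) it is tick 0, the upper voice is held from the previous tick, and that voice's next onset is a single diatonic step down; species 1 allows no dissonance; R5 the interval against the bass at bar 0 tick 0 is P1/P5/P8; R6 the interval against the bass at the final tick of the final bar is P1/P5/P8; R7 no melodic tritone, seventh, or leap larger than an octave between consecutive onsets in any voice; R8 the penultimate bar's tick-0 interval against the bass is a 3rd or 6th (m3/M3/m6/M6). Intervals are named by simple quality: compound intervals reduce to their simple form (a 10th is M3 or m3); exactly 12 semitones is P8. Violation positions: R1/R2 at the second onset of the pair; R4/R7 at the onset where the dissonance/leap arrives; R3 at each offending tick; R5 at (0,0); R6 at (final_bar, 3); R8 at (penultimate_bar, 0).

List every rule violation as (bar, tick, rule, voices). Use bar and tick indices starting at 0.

bar 0: v0=E3 v1=E4 downbeat P8
bar 1: v0=G3 v1=D4 downbeat P5
bar 2: v0=A3 v1=E4 downbeat P5
bar 3: v0=B3 v1=D4 downbeat m3
bar 4: v0=G3 v1=B3 downbeat M3
bar 5: v0=F3 v1=C4 downbeat P5
bar 6: v0=E3 v1=G3 downbeat m3
bar 7: v0=F3 v1=A3 downbeat M3
bar 8: v0=E3 v1=F3 downbeat m2
bar 9: v0=F3 v1=D4 downbeat M6
bar 10: v0=D3 v1=B3 downbeat M6
bar 11: v0=E3 v1=E4 downbeat P8
  -> R1 @ bar 2 tick 0 v(0, 1): G3/D4 P5 -> A3/E4 P5 similar
  -> R4 @ bar 8 tick 0 v(0, 1): E3/F3 m2 untreated
  -> R2 @ bar 11 tick 0 v(0, 1): D3/B3 M6 -> E3/E4 P8 similar

(2, 0, R1, (0, 1))
(8, 0, R4, (0, 1))
(11, 0, R2, (0, 1))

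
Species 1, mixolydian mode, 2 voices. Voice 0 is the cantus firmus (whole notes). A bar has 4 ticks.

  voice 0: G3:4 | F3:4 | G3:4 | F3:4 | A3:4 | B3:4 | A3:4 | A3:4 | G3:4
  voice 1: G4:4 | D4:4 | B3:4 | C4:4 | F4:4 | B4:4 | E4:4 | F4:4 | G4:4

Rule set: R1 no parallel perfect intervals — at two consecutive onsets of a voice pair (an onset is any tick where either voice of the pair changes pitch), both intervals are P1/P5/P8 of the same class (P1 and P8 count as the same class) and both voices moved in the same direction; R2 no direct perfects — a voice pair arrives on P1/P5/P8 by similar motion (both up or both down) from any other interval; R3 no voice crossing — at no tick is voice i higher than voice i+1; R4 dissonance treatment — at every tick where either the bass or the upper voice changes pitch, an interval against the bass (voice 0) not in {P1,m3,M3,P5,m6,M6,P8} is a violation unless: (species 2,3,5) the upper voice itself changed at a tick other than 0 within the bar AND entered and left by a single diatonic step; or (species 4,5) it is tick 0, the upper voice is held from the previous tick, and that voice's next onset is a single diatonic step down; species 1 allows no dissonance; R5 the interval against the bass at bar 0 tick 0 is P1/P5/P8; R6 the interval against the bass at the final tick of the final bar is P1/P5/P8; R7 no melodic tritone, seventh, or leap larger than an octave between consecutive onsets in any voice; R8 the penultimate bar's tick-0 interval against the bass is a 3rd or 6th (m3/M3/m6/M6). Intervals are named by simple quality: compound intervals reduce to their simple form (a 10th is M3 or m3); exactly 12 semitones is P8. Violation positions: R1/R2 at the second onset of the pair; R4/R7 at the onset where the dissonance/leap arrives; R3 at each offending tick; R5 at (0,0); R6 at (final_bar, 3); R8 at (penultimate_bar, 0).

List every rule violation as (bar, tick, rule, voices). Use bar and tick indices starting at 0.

bar 0: v0=G3 v1=G4 downbeat P8
bar 1: v0=F3 v1=D4 downbeat M6
bar 2: v0=G3 v1=B3 downbeat M3
bar 3: v0=F3 v1=C4 downbeat P5
bar 4: v0=A3 v1=F4 downbeat m6
bar 5: v0=B3 v1=B4 downbeat P8
bar 6: v0=A3 v1=E4 downbeat P5
bar 7: v0=A3 v1=F4 downbeat m6
bar 8: v0=G3 v1=G4 downbeat P8
  -> R2 @ bar 5 tick 0 v(0, 1): A3/F4 m6 -> B3/B4 P8 similar
  -> R7 @ bar 5 tick 0 v(1,): F4->B4 leap 6st
  -> R2 @ bar 6 tick 0 v(0, 1): B3/B4 P8 -> A3/E4 P5 similar

(5, 0, R2, (0, 1))
(5, 0, R7, (1,))
(6, 0, R2, (0, 1))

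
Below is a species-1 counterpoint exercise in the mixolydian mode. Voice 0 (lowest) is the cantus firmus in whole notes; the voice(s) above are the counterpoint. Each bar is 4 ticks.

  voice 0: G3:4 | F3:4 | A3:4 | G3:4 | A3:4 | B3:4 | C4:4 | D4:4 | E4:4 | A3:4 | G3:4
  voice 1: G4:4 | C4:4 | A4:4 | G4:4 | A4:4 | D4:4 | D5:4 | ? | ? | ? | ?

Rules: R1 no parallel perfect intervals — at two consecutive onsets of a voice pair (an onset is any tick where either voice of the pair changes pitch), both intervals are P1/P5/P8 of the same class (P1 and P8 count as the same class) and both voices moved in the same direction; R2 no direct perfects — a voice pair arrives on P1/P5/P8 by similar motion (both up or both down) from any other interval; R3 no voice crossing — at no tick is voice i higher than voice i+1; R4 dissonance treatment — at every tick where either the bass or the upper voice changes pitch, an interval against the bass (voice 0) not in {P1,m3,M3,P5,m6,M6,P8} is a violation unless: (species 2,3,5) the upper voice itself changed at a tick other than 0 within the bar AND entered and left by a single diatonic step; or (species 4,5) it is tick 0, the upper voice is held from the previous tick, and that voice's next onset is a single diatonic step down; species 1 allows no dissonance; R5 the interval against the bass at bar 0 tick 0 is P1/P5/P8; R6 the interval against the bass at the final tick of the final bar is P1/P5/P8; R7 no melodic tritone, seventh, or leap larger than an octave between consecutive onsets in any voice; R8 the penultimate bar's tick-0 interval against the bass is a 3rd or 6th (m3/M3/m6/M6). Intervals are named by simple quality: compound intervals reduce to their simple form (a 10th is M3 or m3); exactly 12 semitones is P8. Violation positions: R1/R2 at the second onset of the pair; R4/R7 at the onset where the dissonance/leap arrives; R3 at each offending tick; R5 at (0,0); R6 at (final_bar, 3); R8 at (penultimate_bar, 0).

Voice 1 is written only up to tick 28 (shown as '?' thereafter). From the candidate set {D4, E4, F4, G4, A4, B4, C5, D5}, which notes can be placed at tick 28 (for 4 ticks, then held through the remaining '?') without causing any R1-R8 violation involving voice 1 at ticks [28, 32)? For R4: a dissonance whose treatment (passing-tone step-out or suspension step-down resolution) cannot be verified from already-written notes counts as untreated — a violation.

D4: legal
E4: violates R4,R7
F4: legal
G4: violates R4
A4: legal
B4: legal
C5: violates R4
D5: legal

{A4, B4, D4, D5, F4}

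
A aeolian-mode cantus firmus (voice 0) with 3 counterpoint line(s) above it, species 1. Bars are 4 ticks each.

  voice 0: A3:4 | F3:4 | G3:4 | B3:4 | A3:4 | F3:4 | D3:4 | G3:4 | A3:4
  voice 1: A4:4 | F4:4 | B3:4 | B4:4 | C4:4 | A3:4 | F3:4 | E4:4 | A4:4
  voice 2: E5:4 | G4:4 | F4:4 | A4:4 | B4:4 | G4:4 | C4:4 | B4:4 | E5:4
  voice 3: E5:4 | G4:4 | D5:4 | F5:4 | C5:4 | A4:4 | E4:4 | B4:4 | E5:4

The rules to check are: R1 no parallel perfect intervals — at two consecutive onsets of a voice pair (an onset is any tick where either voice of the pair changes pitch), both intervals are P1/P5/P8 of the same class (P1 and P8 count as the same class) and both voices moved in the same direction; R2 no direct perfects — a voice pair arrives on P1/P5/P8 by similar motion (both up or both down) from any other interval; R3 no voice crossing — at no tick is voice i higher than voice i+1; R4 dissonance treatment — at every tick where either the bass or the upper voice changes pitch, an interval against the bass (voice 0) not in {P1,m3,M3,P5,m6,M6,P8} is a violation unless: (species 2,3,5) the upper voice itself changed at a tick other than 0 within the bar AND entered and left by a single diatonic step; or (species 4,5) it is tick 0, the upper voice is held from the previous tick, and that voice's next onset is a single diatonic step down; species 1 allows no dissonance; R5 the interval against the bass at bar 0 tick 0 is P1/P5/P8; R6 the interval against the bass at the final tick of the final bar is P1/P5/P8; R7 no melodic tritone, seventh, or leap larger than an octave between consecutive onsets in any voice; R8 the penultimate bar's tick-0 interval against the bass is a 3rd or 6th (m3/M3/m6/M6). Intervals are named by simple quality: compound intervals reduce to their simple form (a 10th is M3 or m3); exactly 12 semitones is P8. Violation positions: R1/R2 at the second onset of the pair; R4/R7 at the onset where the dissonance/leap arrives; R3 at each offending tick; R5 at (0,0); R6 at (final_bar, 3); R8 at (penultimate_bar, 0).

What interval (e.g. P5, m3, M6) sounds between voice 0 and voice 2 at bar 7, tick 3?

voice 0=G3 voice 2=B4 -> M3

M3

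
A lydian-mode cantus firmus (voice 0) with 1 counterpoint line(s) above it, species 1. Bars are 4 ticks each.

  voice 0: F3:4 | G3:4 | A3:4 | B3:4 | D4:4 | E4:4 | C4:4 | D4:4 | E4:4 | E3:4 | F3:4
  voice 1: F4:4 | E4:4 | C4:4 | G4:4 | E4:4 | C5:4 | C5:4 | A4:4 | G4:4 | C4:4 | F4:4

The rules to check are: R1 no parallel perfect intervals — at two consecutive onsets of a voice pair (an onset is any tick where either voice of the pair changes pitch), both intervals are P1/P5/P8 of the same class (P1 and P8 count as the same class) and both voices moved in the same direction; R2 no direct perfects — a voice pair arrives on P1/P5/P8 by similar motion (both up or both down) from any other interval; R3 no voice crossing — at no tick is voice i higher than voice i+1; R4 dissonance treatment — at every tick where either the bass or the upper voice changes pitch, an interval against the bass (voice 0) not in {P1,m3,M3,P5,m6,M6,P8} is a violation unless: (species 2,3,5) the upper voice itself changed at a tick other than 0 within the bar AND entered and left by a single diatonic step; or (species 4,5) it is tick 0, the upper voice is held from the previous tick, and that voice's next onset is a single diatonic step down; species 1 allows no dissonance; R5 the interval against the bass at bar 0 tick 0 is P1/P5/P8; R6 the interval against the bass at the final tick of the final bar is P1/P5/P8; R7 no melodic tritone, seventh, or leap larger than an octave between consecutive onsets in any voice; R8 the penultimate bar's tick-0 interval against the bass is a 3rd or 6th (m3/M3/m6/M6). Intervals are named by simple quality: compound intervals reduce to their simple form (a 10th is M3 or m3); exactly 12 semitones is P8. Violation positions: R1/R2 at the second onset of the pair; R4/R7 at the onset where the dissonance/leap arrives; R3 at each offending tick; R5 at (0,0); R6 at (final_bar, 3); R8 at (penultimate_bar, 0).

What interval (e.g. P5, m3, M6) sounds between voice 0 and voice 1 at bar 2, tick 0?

voice 0=A3 voice 1=C4 -> m3

m3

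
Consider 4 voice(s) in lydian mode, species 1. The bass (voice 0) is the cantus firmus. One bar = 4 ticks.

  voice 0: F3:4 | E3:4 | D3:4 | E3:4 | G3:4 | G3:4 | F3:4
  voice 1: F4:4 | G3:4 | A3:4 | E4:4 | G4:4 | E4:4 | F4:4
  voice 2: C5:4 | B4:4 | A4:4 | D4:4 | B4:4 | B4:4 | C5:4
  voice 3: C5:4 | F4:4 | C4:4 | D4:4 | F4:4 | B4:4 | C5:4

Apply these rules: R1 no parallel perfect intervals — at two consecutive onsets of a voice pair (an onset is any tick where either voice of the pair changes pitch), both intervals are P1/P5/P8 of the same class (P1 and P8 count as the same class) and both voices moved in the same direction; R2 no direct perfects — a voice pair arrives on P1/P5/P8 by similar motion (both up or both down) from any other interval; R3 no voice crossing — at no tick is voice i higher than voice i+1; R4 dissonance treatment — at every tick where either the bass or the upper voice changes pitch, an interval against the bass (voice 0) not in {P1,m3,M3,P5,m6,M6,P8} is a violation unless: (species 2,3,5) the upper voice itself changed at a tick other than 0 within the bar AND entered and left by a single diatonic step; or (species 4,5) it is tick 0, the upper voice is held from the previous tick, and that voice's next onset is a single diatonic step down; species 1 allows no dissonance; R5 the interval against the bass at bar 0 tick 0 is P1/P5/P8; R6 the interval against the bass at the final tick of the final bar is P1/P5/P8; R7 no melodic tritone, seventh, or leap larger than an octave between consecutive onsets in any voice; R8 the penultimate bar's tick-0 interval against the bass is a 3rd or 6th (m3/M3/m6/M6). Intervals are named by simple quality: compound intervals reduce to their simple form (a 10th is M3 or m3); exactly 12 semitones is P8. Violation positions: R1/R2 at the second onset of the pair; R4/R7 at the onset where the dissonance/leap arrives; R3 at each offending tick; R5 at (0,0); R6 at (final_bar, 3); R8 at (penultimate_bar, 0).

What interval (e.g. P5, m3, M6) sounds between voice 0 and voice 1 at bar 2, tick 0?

voice 0=D3 voice 1=A3 -> P5

P5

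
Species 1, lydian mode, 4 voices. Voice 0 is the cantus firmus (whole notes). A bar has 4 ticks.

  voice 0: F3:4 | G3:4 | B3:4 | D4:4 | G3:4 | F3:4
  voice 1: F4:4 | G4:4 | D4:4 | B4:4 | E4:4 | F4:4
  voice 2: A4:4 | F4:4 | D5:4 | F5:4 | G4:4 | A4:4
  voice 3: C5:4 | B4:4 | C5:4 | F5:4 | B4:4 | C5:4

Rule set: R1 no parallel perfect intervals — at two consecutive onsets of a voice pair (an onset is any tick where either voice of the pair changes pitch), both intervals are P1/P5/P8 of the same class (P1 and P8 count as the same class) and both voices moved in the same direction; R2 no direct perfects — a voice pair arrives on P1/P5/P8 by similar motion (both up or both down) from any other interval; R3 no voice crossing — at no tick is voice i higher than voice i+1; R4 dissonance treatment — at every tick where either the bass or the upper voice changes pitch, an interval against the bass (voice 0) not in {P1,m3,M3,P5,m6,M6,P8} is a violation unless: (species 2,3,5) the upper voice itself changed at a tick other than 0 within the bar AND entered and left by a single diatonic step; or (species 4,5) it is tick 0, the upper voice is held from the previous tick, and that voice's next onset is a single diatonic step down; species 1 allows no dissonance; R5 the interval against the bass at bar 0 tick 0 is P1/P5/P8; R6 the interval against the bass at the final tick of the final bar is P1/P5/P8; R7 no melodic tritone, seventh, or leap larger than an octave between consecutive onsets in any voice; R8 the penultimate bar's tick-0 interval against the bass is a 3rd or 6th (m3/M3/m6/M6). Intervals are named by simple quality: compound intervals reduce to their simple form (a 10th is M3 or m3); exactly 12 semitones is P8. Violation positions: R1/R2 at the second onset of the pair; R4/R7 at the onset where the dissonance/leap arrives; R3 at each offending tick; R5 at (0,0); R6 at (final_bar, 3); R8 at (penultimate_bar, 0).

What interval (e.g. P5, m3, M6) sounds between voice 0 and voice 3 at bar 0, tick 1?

P5

voice 0=F3 voice 3=C5 -> P5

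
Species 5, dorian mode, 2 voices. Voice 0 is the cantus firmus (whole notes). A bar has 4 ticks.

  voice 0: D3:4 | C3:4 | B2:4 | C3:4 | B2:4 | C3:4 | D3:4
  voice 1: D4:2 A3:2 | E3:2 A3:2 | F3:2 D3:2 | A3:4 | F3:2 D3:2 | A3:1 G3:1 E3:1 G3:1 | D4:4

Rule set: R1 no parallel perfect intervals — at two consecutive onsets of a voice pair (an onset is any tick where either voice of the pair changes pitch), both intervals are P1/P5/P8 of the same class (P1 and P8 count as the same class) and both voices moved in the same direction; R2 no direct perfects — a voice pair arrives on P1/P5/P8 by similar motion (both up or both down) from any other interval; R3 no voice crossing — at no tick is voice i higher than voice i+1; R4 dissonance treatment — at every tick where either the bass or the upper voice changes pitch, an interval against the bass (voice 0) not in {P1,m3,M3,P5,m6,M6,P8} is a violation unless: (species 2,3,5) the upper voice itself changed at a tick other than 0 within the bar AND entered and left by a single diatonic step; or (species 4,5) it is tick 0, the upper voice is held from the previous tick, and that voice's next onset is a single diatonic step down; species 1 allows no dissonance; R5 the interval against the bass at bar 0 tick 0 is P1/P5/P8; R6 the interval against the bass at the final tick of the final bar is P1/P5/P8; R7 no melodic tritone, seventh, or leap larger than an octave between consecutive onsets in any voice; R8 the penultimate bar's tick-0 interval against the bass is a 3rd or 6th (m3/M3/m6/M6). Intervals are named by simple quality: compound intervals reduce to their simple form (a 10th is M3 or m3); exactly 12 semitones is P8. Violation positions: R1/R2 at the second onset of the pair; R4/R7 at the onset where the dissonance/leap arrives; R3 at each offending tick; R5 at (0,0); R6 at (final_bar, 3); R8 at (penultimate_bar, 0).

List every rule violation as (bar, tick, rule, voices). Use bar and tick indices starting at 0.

(2, 0, R4, (0, 1))
(4, 0, R4, (0, 1))
(6, 0, R2, (0, 1))

bar 0: v0=D3 v1=D4 downbeat P8
bar 1: v0=C3 v1=E3 downbeat M3
bar 2: v0=B2 v1=F3 downbeat TT
bar 3: v0=C3 v1=A3 downbeat M6
bar 4: v0=B2 v1=F3 downbeat TT
bar 5: v0=C3 v1=A3 downbeat M6
bar 6: v0=D3 v1=D4 downbeat P8
  -> R4 @ bar 2 tick 0 v(0, 1): B2/F3 TT untreated
  -> R4 @ bar 4 tick 0 v(0, 1): B2/F3 TT untreated
  -> R2 @ bar 6 tick 0 v(0, 1): C3/G3 P5 -> D3/D4 P8 similar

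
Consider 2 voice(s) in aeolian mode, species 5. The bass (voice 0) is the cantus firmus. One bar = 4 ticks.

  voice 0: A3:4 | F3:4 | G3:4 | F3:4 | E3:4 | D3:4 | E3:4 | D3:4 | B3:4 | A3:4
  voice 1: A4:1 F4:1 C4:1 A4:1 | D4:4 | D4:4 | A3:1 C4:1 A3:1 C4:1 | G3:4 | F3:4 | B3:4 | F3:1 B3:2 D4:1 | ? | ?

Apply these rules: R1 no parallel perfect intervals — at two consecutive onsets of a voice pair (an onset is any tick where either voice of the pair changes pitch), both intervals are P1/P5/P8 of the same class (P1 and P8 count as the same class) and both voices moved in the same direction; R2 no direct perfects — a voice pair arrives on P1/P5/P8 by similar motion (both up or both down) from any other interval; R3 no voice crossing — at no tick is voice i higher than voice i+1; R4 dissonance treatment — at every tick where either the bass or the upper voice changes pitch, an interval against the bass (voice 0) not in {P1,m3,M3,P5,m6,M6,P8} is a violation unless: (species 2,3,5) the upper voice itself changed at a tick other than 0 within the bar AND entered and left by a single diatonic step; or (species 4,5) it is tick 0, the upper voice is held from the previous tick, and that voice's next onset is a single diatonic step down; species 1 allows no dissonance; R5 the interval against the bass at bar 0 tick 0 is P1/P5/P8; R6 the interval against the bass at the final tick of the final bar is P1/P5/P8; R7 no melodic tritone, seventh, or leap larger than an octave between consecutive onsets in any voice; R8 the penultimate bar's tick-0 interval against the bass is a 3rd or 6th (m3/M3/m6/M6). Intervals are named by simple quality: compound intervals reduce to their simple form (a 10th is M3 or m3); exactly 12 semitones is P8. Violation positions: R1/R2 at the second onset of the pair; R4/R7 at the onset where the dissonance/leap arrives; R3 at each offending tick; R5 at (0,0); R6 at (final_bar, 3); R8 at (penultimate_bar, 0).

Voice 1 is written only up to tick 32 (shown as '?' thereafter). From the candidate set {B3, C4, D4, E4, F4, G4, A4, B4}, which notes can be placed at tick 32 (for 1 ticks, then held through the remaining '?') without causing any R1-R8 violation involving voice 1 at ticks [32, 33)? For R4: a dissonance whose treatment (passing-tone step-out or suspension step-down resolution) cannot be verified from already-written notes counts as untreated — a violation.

{D4, G4}

B3: violates R8
C4: violates R4,R8
D4: legal
E4: violates R4,R8
F4: violates R4,R8
G4: legal
A4: violates R4,R8
B4: violates R1,R8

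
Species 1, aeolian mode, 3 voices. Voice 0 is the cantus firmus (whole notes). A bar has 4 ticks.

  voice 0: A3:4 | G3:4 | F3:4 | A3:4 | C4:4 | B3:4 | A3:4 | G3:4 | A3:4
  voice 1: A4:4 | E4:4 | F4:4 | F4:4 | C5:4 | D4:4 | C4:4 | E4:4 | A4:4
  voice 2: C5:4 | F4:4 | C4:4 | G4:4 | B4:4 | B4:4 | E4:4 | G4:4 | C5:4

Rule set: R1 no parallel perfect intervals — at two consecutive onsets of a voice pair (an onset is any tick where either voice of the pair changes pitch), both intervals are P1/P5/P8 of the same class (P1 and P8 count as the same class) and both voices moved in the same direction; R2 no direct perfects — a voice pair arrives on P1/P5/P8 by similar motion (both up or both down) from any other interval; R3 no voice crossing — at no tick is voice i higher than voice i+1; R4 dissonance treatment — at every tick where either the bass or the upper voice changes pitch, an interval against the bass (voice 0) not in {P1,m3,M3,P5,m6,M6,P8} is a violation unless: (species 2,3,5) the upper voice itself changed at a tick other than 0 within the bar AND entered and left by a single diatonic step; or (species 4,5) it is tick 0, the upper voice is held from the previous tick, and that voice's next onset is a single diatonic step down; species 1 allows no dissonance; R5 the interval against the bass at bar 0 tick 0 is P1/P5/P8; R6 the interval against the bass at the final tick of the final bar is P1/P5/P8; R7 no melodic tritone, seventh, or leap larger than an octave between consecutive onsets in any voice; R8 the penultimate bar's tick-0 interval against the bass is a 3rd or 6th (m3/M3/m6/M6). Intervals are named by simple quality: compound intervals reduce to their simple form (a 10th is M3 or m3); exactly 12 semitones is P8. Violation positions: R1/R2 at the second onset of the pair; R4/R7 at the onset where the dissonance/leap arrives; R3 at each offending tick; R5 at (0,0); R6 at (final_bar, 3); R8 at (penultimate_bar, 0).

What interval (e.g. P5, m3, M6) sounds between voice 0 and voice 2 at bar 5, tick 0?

voice 0=B3 voice 2=B4 -> P8

P8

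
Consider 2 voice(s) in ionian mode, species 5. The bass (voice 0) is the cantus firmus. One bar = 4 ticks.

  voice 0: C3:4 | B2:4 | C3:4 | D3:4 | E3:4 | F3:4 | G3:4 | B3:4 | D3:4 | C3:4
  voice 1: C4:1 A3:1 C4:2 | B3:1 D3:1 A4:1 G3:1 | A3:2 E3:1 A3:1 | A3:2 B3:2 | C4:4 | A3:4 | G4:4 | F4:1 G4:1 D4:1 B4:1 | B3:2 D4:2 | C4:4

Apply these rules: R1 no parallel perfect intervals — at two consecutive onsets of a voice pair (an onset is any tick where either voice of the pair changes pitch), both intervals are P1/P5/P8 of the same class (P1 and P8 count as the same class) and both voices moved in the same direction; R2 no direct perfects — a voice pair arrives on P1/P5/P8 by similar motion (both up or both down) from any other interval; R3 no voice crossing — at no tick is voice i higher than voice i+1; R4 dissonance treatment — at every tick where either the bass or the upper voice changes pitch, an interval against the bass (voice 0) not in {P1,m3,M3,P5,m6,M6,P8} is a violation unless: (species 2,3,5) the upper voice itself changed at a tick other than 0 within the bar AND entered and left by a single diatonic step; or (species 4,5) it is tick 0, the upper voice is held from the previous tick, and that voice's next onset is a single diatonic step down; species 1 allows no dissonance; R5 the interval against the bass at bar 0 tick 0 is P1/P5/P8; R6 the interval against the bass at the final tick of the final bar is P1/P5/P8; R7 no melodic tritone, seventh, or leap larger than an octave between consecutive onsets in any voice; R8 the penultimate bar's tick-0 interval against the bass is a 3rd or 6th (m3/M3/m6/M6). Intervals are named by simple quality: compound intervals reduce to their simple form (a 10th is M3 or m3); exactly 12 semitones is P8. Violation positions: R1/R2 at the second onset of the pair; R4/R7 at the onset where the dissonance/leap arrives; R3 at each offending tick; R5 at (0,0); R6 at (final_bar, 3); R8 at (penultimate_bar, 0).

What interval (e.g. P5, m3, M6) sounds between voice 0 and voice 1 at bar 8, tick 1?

M6

voice 0=D3 voice 1=B3 -> M6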